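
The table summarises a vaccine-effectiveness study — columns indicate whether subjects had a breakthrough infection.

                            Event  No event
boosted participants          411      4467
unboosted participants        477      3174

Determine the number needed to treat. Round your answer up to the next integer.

NNT: 22

risk, boosted participants = 411/4878 = 0.084256
risk, unboosted participants = 477/3651 = 0.130649
absolute risk difference = 0.046393
1 / 0.046393 = 21.555 → round up → 22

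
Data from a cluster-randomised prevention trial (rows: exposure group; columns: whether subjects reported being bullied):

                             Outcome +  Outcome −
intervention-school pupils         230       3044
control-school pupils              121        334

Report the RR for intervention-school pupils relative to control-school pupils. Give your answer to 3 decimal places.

risk, intervention-school pupils = 230/3274 = 0.0703
risk, control-school pupils = 121/455 = 0.2659
RR = 0.0703 / 0.2659 = 0.264

RR = 0.264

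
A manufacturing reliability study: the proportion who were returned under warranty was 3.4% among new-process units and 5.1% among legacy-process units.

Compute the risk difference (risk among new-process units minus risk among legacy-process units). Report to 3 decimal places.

risk difference = 0.03400 − 0.05100 = -0.017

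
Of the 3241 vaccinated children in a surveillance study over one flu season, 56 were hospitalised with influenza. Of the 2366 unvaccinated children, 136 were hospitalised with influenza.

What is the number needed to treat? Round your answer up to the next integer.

risk, vaccinated children = 56/3241 = 0.017279
risk, unvaccinated children = 136/2366 = 0.057481
absolute risk difference = 0.040202
1 / 0.040202 = 24.874 → round up → 25

NNT ≈ 25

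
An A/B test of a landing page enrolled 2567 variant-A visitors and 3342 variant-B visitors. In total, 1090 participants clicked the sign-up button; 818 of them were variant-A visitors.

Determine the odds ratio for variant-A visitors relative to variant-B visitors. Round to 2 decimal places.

OR ≈ 5.28

variant-A visitors without the outcome: 2567 − 818 = 1749
variant-B visitors with the outcome: 1090 − 818 = 272
variant-B visitors without the outcome: 3342 − 272 = 3070
OR = (818 × 3070) / (1749 × 272) = 2511260/475728 ≈ 5.28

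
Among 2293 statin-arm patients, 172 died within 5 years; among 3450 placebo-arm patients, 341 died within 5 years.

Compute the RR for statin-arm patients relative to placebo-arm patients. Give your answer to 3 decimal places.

0.759

risk, statin-arm patients = 172/2293 = 0.0750
risk, placebo-arm patients = 341/3450 = 0.0988
RR = 0.0750 / 0.0988 = 0.759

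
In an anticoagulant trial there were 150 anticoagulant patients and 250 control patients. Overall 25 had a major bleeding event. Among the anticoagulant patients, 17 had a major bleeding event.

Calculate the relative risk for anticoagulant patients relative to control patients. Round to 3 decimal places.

3.542

anticoagulant patients without the outcome: 150 − 17 = 133
control patients with the outcome: 25 − 17 = 8
control patients without the outcome: 250 − 8 = 242
risk, anticoagulant patients = 17/150 = 0.11333
risk, control patients = 8/250 = 0.03200
RR = 0.11333 / 0.03200 = 3.542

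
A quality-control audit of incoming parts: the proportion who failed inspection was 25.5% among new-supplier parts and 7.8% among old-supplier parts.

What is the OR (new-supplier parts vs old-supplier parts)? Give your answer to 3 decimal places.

OR ≈ 4.046

odds, new-supplier parts = 0.2550/0.7450 = 0.3423
odds, old-supplier parts = 0.0780/0.9220 = 0.0846
OR = 0.3423 / 0.0846 = 4.046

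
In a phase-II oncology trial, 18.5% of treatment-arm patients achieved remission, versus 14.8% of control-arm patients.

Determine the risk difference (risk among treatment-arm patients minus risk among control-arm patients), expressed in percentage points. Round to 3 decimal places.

RD ≈ 3.700

risk difference = 0.1850 − 0.1480 = 0.0370 → 3.700 percentage points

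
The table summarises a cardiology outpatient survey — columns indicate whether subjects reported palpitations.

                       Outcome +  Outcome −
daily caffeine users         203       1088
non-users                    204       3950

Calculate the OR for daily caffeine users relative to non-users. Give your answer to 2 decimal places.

odds, daily caffeine users = 203/1088 = 0.18658
odds, non-users = 204/3950 = 0.05165
OR = 0.18658 / 0.05165 = 3.61

OR ≈ 3.61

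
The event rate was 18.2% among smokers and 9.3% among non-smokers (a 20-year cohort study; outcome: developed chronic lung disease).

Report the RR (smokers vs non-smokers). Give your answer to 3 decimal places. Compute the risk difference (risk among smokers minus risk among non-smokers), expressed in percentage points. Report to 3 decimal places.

RR = 1.957; RD = 8.900

RR = 0.1820 / 0.0930 = 1.957
risk difference = 0.1820 − 0.0930 = 0.0890 → 8.900 percentage points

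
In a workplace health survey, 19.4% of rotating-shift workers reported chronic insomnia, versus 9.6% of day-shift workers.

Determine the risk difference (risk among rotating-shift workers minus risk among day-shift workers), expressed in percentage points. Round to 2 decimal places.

RD = 9.80

risk difference = 0.1940 − 0.0960 = 0.0980 → 9.80 percentage points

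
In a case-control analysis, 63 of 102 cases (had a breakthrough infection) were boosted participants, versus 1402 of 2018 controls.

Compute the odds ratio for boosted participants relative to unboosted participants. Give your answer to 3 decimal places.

OR = (63 × 616) / (1402 × 39) = 38808/54678 ≈ 0.710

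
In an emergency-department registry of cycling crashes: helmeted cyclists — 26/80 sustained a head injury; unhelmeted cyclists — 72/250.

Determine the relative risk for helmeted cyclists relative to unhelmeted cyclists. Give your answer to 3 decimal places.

risk, helmeted cyclists = 26/80 = 0.3250
risk, unhelmeted cyclists = 72/250 = 0.2880
RR = 0.3250 / 0.2880 = 1.128

RR ≈ 1.128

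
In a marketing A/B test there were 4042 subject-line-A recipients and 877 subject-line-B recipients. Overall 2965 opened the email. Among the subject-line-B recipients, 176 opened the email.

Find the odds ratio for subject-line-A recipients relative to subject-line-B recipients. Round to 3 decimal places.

8.865

subject-line-A recipients with the outcome: 2965 − 176 = 2789
subject-line-A recipients without the outcome: 4042 − 2789 = 1253
subject-line-B recipients without the outcome: 877 − 176 = 701
odds, subject-line-A recipients = 2789/1253 = 2.2259
odds, subject-line-B recipients = 176/701 = 0.2511
OR = 2.2259 / 0.2511 = 8.865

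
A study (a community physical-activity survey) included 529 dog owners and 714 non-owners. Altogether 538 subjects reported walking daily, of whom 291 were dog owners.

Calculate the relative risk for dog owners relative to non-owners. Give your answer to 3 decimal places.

1.590

dog owners without the outcome: 529 − 291 = 238
non-owners with the outcome: 538 − 291 = 247
non-owners without the outcome: 714 − 247 = 467
risk, dog owners = 291/529 = 0.5501
risk, non-owners = 247/714 = 0.3459
RR = 0.5501 / 0.3459 = 1.590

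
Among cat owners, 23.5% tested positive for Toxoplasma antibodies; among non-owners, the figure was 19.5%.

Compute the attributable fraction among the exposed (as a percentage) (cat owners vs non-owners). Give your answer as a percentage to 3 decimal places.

AR% = (0.2350 − 0.1950) / 0.2350 = 0.1702 → 17.021%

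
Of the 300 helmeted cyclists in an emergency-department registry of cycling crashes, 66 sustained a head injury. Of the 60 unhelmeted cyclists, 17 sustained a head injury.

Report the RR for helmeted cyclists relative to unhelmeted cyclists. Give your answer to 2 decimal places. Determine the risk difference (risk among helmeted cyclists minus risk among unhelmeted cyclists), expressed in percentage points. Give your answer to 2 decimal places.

risk, helmeted cyclists = 66/300 = 0.2200
risk, unhelmeted cyclists = 17/60 = 0.2833
RR = 0.2200 / 0.2833 = 0.78
risk difference = 0.2200 − 0.2833 = -0.0633 → -6.33 percentage points

RR = 0.78; RD = -6.33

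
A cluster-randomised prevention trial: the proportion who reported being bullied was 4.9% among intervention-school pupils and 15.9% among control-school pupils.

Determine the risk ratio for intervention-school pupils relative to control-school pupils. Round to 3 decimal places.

RR = 0.04900 / 0.15900 = 0.308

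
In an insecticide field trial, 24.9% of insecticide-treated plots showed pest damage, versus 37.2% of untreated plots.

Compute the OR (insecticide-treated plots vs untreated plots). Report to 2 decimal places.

0.56

odds, insecticide-treated plots = 0.2490/0.7510 = 0.3316
odds, untreated plots = 0.3720/0.6280 = 0.5924
OR = 0.3316 / 0.5924 = 0.56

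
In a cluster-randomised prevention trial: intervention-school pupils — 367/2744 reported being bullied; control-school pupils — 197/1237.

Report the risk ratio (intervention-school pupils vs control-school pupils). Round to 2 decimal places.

risk, intervention-school pupils = 367/2744 = 0.1337
risk, control-school pupils = 197/1237 = 0.1593
RR = 0.1337 / 0.1593 = 0.84

0.84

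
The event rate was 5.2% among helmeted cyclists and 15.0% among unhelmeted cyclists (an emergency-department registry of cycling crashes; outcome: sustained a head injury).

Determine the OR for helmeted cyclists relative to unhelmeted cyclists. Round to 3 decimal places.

OR: 0.311

odds, helmeted cyclists = 0.0520/0.9480 = 0.0549
odds, unhelmeted cyclists = 0.1500/0.8500 = 0.1765
OR = 0.0549 / 0.1765 = 0.311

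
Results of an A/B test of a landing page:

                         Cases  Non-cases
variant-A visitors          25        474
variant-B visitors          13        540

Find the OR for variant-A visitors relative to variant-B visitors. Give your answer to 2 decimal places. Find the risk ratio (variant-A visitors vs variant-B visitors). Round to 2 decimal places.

odds, variant-A visitors = 25/474 = 0.05274
odds, variant-B visitors = 13/540 = 0.02407
OR = 0.05274 / 0.02407 = 2.19
risk, variant-A visitors = 25/499 = 0.05010
risk, variant-B visitors = 13/553 = 0.02351
RR = 0.05010 / 0.02351 = 2.13

OR = 2.19; RR = 2.13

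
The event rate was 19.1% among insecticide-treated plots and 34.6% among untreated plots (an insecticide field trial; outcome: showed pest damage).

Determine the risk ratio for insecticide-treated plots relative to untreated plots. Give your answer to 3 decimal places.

RR = 0.1910 / 0.3460 = 0.552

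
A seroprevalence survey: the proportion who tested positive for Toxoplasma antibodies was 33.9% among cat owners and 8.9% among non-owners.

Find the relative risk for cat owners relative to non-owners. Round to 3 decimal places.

RR = 0.3390 / 0.0890 = 3.809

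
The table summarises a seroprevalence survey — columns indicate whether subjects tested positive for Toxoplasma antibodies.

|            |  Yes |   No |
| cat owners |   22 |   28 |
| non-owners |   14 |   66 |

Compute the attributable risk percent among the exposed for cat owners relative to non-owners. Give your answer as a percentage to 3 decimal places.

60.227%

risk, cat owners = 22/50 = 0.4400
risk, non-owners = 14/80 = 0.1750
AR% = (0.4400 − 0.1750) / 0.4400 = 0.6023 → 60.227%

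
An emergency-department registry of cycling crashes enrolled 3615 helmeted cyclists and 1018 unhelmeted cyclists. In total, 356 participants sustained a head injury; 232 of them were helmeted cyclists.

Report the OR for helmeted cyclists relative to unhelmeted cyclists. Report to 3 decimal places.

helmeted cyclists without the outcome: 3615 − 232 = 3383
unhelmeted cyclists with the outcome: 356 − 232 = 124
unhelmeted cyclists without the outcome: 1018 − 124 = 894
OR = (232 × 894) / (3383 × 124) = 207408/419492 ≈ 0.494

OR ≈ 0.494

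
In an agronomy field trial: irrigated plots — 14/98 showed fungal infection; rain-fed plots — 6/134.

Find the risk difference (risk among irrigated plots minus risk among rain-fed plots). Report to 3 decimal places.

0.098

risk, irrigated plots = 14/98 = 0.14286
risk, rain-fed plots = 6/134 = 0.04478
risk difference = 0.14286 − 0.04478 = 0.098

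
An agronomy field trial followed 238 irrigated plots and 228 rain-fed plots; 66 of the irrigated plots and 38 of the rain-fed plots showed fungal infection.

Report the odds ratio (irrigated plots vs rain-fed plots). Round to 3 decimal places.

OR = (66 × 190) / (172 × 38) = 12540/6536 ≈ 1.919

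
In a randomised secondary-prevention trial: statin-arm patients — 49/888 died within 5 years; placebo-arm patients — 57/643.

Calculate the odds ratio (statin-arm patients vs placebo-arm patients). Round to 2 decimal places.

odds, statin-arm patients = 49/839 = 0.0584
odds, placebo-arm patients = 57/586 = 0.0973
OR = 0.0584 / 0.0973 = 0.60

0.60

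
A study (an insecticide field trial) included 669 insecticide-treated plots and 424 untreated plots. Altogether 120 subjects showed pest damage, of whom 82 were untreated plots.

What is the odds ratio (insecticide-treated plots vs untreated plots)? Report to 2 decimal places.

insecticide-treated plots with the outcome: 120 − 82 = 38
insecticide-treated plots without the outcome: 669 − 38 = 631
untreated plots without the outcome: 424 − 82 = 342
OR = (38 × 342) / (631 × 82) = 12996/51742 ≈ 0.25

0.25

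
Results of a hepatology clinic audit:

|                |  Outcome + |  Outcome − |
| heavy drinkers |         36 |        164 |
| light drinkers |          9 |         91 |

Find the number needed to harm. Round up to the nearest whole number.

NNH: 12

risk, heavy drinkers = 36/200 = 0.180000
risk, light drinkers = 9/100 = 0.090000
absolute risk difference = 0.090000
1 / 0.090000 = 11.111 → round up → 12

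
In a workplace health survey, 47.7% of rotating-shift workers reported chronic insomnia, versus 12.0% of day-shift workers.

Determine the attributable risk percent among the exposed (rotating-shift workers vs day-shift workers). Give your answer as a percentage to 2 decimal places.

AR% = (0.4770 − 0.1200) / 0.4770 = 0.7484 → 74.84%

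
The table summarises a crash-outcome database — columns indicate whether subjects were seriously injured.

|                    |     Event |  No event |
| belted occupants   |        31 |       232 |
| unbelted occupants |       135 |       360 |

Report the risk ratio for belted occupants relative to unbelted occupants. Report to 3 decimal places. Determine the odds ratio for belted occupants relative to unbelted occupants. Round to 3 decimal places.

risk, belted occupants = 31/263 = 0.1179
risk, unbelted occupants = 135/495 = 0.2727
RR = 0.1179 / 0.2727 = 0.432
OR = (31 × 360) / (232 × 135) = 11160/31320 ≈ 0.356

RR = 0.432; OR = 0.356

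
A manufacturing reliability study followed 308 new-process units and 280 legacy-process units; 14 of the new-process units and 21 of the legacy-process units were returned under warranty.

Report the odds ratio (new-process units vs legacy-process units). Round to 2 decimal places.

OR = (14 × 259) / (294 × 21) = 3626/6174 ≈ 0.59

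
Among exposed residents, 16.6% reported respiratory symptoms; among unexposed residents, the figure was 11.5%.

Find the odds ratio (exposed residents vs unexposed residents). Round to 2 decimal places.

odds, exposed residents = 0.1660/0.8340 = 0.1990
odds, unexposed residents = 0.1150/0.8850 = 0.1299
OR = 0.1990 / 0.1299 = 1.53

OR: 1.53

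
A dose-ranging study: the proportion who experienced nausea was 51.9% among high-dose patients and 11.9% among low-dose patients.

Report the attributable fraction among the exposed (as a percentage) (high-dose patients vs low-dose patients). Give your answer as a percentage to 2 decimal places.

AR% = (0.5190 − 0.1190) / 0.5190 = 0.7707 → 77.07%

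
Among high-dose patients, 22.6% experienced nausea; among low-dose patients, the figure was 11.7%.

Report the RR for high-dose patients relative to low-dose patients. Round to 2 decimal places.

RR = 0.2260 / 0.1170 = 1.93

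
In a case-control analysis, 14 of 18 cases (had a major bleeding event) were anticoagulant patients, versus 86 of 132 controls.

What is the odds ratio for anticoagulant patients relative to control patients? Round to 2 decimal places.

OR = (14 × 46) / (86 × 4) = 644/344 ≈ 1.87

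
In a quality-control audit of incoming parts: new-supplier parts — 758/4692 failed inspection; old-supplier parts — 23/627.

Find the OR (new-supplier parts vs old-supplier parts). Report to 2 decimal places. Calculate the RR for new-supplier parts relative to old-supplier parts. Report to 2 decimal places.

OR = 5.06; RR = 4.40

OR = (758 × 604) / (3934 × 23) = 457832/90482 ≈ 5.06
risk, new-supplier parts = 758/4692 = 0.16155
risk, old-supplier parts = 23/627 = 0.03668
RR = 0.16155 / 0.03668 = 4.40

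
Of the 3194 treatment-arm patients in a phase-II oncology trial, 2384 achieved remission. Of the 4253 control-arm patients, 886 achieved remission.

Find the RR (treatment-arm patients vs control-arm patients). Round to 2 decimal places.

RR: 3.58

risk, treatment-arm patients = 2384/3194 = 0.7464
risk, control-arm patients = 886/4253 = 0.2083
RR = 0.7464 / 0.2083 = 3.58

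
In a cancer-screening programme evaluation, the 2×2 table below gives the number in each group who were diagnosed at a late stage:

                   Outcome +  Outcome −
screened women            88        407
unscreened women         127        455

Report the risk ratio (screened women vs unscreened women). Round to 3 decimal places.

RR ≈ 0.815

risk, screened women = 88/495 = 0.1778
risk, unscreened women = 127/582 = 0.2182
RR = 0.1778 / 0.2182 = 0.815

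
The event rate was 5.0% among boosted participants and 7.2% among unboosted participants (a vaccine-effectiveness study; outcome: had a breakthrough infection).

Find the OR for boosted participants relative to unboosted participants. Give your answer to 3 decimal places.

0.678

odds, boosted participants = 0.0500/0.9500 = 0.0526
odds, unboosted participants = 0.0720/0.9280 = 0.0776
OR = 0.0526 / 0.0776 = 0.678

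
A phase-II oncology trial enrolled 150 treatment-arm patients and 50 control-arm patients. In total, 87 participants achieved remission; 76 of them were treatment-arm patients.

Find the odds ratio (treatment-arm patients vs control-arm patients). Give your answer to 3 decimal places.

3.641

treatment-arm patients without the outcome: 150 − 76 = 74
control-arm patients with the outcome: 87 − 76 = 11
control-arm patients without the outcome: 50 − 11 = 39
OR = (76 × 39) / (74 × 11) = 2964/814 ≈ 3.641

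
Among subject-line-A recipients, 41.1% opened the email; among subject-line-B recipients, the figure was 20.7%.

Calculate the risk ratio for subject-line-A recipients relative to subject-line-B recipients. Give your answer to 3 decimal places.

RR = 0.4110 / 0.2070 = 1.986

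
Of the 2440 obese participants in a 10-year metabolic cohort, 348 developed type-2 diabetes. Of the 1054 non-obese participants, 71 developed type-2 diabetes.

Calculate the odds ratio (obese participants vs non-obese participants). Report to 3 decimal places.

odds, obese participants = 348/2092 = 0.1663
odds, non-obese participants = 71/983 = 0.0722
OR = 0.1663 / 0.0722 = 2.303

OR: 2.303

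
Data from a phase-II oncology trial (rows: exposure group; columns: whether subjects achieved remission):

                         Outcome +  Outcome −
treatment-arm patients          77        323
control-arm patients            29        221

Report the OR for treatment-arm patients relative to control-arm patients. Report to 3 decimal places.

odds, treatment-arm patients = 77/323 = 0.2384
odds, control-arm patients = 29/221 = 0.1312
OR = 0.2384 / 0.1312 = 1.817

OR ≈ 1.817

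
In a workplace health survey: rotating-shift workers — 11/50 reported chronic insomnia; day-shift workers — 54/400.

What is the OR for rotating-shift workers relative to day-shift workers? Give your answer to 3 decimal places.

OR = (11 × 346) / (39 × 54) = 3806/2106 ≈ 1.807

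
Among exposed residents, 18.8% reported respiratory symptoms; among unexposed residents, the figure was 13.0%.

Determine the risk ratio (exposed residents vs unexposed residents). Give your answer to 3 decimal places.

RR = 0.1880 / 0.1300 = 1.446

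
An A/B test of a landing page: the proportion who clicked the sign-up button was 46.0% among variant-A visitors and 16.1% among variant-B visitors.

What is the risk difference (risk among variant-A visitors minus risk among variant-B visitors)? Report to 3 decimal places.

risk difference = 0.4600 − 0.1610 = 0.299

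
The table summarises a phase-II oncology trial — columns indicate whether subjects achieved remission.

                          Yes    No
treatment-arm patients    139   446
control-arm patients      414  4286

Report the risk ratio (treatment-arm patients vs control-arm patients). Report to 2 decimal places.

RR = 2.70

risk, treatment-arm patients = 139/585 = 0.2376
risk, control-arm patients = 414/4700 = 0.0881
RR = 0.2376 / 0.0881 = 2.70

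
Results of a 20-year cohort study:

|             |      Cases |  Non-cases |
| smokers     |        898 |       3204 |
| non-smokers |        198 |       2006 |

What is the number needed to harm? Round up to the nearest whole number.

NNH: 8

risk, smokers = 898/4102 = 0.218918
risk, non-smokers = 198/2204 = 0.089837
absolute risk difference = 0.129081
1 / 0.129081 = 7.747 → round up → 8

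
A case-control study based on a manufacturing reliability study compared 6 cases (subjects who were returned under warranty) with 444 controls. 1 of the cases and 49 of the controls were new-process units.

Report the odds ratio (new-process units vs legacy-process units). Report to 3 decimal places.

1.612

odds, new-process units = 1/49 = 0.02041
odds, legacy-process units = 5/395 = 0.01266
OR = 0.02041 / 0.01266 = 1.612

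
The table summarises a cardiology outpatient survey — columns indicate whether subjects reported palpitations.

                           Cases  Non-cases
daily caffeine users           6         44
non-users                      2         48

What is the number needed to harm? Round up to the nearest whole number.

risk, daily caffeine users = 6/50 = 0.120000
risk, non-users = 2/50 = 0.040000
absolute risk difference = 0.080000
1 / 0.080000 = 12.500 → round up → 13

NNH: 13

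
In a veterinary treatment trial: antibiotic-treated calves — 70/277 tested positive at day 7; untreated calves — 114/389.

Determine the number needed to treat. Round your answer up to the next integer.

risk, antibiotic-treated calves = 70/277 = 0.252708
risk, untreated calves = 114/389 = 0.293059
absolute risk difference = 0.040352
1 / 0.040352 = 24.782 → round up → 25

25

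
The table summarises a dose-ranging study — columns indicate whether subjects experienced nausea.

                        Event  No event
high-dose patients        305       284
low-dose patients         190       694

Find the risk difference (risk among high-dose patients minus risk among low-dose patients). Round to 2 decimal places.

RD: 0.30

risk, high-dose patients = 305/589 = 0.5178
risk, low-dose patients = 190/884 = 0.2149
risk difference = 0.5178 − 0.2149 = 0.30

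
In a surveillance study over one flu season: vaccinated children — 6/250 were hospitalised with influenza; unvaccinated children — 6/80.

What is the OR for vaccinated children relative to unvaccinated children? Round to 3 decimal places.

OR = (6 × 74) / (244 × 6) = 444/1464 ≈ 0.303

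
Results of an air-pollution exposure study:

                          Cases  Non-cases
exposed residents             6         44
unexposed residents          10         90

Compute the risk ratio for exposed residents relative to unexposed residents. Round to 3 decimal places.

RR = 1.200

risk, exposed residents = 6/50 = 0.1200
risk, unexposed residents = 10/100 = 0.1000
RR = 0.1200 / 0.1000 = 1.200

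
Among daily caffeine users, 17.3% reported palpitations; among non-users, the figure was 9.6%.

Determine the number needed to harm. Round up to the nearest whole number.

13

absolute risk difference = 0.077000
1 / 0.077000 = 12.987 → round up → 13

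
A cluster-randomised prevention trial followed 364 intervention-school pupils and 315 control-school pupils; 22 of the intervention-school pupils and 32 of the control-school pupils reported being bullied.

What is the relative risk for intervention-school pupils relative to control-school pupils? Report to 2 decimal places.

0.59

risk, intervention-school pupils = 22/364 = 0.0604
risk, control-school pupils = 32/315 = 0.1016
RR = 0.0604 / 0.1016 = 0.59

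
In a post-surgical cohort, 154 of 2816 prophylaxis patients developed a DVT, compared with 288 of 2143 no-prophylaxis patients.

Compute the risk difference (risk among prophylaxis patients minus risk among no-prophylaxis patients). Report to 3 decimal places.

risk, prophylaxis patients = 154/2816 = 0.0547
risk, no-prophylaxis patients = 288/2143 = 0.1344
risk difference = 0.0547 − 0.1344 = -0.080

RD ≈ -0.080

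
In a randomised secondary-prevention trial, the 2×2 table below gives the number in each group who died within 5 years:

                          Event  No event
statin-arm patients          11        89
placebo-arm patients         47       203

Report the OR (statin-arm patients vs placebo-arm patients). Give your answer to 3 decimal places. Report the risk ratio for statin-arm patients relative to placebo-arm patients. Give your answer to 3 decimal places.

odds, statin-arm patients = 11/89 = 0.1236
odds, placebo-arm patients = 47/203 = 0.2315
OR = 0.1236 / 0.2315 = 0.534
risk, statin-arm patients = 11/100 = 0.1100
risk, placebo-arm patients = 47/250 = 0.1880
RR = 0.1100 / 0.1880 = 0.585

OR = 0.534; RR = 0.585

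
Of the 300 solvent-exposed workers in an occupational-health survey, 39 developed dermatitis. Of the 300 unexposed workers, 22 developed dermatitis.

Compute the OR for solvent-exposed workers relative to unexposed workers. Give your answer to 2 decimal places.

OR = (39 × 278) / (261 × 22) = 10842/5742 ≈ 1.89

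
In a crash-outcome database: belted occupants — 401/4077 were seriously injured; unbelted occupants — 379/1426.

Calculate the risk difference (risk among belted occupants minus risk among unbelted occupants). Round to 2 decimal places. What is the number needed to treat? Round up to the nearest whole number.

RD = -0.17; NNT = 6

risk, belted occupants = 401/4077 = 0.0984
risk, unbelted occupants = 379/1426 = 0.2658
risk difference = 0.0984 − 0.2658 = -0.17
absolute risk difference = 0.167422
1 / 0.167422 = 5.973 → round up → 6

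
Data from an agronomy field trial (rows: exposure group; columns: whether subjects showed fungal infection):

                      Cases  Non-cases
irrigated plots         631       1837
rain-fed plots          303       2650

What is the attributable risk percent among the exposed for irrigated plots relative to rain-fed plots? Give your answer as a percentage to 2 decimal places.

AR% = 59.87%

risk, irrigated plots = 631/2468 = 0.2557
risk, rain-fed plots = 303/2953 = 0.1026
AR% = (0.2557 − 0.1026) / 0.2557 = 0.5987 → 59.87%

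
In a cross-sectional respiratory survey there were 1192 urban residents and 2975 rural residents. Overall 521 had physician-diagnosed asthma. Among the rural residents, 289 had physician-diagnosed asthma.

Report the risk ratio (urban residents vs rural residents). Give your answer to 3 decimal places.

urban residents with the outcome: 521 − 289 = 232
urban residents without the outcome: 1192 − 232 = 960
rural residents without the outcome: 2975 − 289 = 2686
risk, urban residents = 232/1192 = 0.1946
risk, rural residents = 289/2975 = 0.0971
RR = 0.1946 / 0.0971 = 2.004

RR = 2.004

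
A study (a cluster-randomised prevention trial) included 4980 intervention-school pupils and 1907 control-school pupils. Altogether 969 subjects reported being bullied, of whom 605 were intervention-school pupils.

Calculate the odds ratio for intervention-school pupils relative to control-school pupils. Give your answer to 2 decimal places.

OR: 0.59

intervention-school pupils without the outcome: 4980 − 605 = 4375
control-school pupils with the outcome: 969 − 605 = 364
control-school pupils without the outcome: 1907 − 364 = 1543
OR = (605 × 1543) / (4375 × 364) = 933515/1592500 ≈ 0.59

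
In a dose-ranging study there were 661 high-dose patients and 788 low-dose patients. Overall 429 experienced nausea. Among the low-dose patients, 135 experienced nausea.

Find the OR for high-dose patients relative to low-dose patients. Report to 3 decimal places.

OR: 3.875

high-dose patients with the outcome: 429 − 135 = 294
high-dose patients without the outcome: 661 − 294 = 367
low-dose patients without the outcome: 788 − 135 = 653
OR = (294 × 653) / (367 × 135) = 191982/49545 ≈ 3.875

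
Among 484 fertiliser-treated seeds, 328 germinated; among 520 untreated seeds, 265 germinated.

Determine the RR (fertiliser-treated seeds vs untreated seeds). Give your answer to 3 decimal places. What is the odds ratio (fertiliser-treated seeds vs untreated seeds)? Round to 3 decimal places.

RR = 1.330; OR = 2.023

risk, fertiliser-treated seeds = 328/484 = 0.6777
risk, untreated seeds = 265/520 = 0.5096
RR = 0.6777 / 0.5096 = 1.330
odds, fertiliser-treated seeds = 328/156 = 2.1026
odds, untreated seeds = 265/255 = 1.0392
OR = 2.1026 / 1.0392 = 2.023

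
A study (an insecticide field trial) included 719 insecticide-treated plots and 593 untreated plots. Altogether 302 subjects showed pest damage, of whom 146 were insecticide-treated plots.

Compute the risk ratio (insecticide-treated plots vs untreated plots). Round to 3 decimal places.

insecticide-treated plots without the outcome: 719 − 146 = 573
untreated plots with the outcome: 302 − 146 = 156
untreated plots without the outcome: 593 − 156 = 437
risk, insecticide-treated plots = 146/719 = 0.2031
risk, untreated plots = 156/593 = 0.2631
RR = 0.2031 / 0.2631 = 0.772

0.772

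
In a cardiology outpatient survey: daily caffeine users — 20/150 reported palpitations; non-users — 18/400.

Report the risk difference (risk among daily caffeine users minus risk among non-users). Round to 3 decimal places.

0.088

risk, daily caffeine users = 20/150 = 0.13333
risk, non-users = 18/400 = 0.04500
risk difference = 0.13333 − 0.04500 = 0.088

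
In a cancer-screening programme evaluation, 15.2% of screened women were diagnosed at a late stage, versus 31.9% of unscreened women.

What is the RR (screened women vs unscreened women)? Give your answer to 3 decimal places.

RR = 0.1520 / 0.3190 = 0.476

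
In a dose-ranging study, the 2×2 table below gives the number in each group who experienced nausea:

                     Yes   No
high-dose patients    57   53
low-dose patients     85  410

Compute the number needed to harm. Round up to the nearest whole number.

NNH ≈ 3

risk, high-dose patients = 57/110 = 0.518182
risk, low-dose patients = 85/495 = 0.171717
absolute risk difference = 0.346465
1 / 0.346465 = 2.886 → round up → 3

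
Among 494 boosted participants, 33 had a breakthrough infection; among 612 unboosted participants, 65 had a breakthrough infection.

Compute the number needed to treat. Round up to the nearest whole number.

risk, boosted participants = 33/494 = 0.066802
risk, unboosted participants = 65/612 = 0.106209
absolute risk difference = 0.039408
1 / 0.039408 = 25.376 → round up → 26

26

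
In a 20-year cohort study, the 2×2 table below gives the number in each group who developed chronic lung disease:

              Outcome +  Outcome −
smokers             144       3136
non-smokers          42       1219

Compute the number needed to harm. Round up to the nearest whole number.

risk, smokers = 144/3280 = 0.043902
risk, non-smokers = 42/1261 = 0.033307
absolute risk difference = 0.010596
1 / 0.010596 = 94.375 → round up → 95

95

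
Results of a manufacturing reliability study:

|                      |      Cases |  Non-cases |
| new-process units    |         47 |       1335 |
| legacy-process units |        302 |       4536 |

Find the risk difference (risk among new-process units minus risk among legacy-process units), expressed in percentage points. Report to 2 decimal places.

risk, new-process units = 47/1382 = 0.03401
risk, legacy-process units = 302/4838 = 0.06242
risk difference = 0.03401 − 0.06242 = -0.02841 → -2.84 percentage points

RD: -2.84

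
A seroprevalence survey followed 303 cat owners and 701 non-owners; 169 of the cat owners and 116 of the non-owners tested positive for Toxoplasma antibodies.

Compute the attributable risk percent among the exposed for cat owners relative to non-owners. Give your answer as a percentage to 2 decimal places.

risk, cat owners = 169/303 = 0.5578
risk, non-owners = 116/701 = 0.1655
AR% = (0.5578 − 0.1655) / 0.5578 = 0.7033 → 70.33%

AR%: 70.33%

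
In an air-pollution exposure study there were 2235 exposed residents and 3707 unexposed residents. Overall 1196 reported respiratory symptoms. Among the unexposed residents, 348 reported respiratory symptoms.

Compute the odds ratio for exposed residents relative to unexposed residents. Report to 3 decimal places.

OR ≈ 5.901

exposed residents with the outcome: 1196 − 348 = 848
exposed residents without the outcome: 2235 − 848 = 1387
unexposed residents without the outcome: 3707 − 348 = 3359
OR = (848 × 3359) / (1387 × 348) = 2848432/482676 ≈ 5.901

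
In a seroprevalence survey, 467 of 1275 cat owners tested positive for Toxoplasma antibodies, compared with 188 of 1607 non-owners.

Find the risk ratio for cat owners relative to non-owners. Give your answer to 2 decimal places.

3.13

risk, cat owners = 467/1275 = 0.3663
risk, non-owners = 188/1607 = 0.1170
RR = 0.3663 / 0.1170 = 3.13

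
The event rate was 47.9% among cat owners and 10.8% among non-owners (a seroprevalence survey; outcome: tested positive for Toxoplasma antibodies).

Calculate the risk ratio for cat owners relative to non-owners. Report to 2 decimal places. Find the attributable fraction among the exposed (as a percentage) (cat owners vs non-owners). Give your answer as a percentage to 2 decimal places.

RR = 0.4790 / 0.1080 = 4.44
AR% = (0.4790 − 0.1080) / 0.4790 = 0.7745 → 77.45%

RR = 4.44; AR% = 77.45%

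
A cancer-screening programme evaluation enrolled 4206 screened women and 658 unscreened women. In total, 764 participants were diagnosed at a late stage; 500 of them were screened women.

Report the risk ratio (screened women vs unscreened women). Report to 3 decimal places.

screened women without the outcome: 4206 − 500 = 3706
unscreened women with the outcome: 764 − 500 = 264
unscreened women without the outcome: 658 − 264 = 394
risk, screened women = 500/4206 = 0.1189
risk, unscreened women = 264/658 = 0.4012
RR = 0.1189 / 0.4012 = 0.296

RR: 0.296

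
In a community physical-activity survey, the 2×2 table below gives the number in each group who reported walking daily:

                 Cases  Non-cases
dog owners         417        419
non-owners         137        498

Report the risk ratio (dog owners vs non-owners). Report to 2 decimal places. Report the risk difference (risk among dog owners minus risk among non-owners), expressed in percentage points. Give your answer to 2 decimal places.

RR = 2.31; RD = 28.31

risk, dog owners = 417/836 = 0.4988
risk, non-owners = 137/635 = 0.2157
RR = 0.4988 / 0.2157 = 2.31
risk difference = 0.4988 − 0.2157 = 0.2831 → 28.31 percentage points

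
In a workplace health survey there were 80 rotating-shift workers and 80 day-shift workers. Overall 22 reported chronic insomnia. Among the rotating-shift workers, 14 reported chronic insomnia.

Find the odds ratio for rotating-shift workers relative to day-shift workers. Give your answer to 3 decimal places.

1.909

rotating-shift workers without the outcome: 80 − 14 = 66
day-shift workers with the outcome: 22 − 14 = 8
day-shift workers without the outcome: 80 − 8 = 72
odds, rotating-shift workers = 14/66 = 0.2121
odds, day-shift workers = 8/72 = 0.1111
OR = 0.2121 / 0.1111 = 1.909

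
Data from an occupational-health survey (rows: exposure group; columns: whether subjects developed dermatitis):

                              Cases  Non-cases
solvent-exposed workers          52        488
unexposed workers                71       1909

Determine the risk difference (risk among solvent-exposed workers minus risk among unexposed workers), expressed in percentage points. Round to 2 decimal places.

risk, solvent-exposed workers = 52/540 = 0.09630
risk, unexposed workers = 71/1980 = 0.03586
risk difference = 0.09630 − 0.03586 = 0.06044 → 6.04 percentage points

6.04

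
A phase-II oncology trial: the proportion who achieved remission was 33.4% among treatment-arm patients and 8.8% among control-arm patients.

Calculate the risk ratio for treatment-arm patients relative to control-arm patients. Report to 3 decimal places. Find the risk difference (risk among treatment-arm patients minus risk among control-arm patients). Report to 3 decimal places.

RR = 0.3340 / 0.0880 = 3.795
risk difference = 0.3340 − 0.0880 = 0.246

RR = 3.795; RD = 0.246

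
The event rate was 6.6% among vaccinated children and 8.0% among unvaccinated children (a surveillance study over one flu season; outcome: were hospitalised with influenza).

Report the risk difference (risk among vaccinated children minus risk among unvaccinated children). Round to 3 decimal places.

risk difference = 0.0660 − 0.0800 = -0.014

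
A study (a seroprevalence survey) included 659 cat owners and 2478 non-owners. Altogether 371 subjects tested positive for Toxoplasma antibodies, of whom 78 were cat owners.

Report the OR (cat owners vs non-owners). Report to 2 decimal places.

cat owners without the outcome: 659 − 78 = 581
non-owners with the outcome: 371 − 78 = 293
non-owners without the outcome: 2478 − 293 = 2185
OR = (78 × 2185) / (581 × 293) = 170430/170233 ≈ 1.00

OR = 1.00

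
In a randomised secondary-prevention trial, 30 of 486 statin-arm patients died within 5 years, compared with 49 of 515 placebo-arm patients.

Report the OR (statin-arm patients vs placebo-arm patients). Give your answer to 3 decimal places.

OR = (30 × 466) / (456 × 49) = 13980/22344 ≈ 0.626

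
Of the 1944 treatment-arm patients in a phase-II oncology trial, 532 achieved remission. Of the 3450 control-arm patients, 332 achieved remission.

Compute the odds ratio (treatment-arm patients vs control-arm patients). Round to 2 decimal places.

3.54

odds, treatment-arm patients = 532/1412 = 0.3768
odds, control-arm patients = 332/3118 = 0.1065
OR = 0.3768 / 0.1065 = 3.54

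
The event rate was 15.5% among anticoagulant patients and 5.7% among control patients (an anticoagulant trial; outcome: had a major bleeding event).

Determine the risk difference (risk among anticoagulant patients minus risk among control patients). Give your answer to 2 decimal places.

risk difference = 0.1550 − 0.0570 = 0.10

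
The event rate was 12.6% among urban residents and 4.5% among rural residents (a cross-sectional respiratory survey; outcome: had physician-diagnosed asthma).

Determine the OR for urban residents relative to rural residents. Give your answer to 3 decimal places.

odds, urban residents = 0.12600/0.87400 = 0.14416
odds, rural residents = 0.04500/0.95500 = 0.04712
OR = 0.14416 / 0.04712 = 3.059

3.059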